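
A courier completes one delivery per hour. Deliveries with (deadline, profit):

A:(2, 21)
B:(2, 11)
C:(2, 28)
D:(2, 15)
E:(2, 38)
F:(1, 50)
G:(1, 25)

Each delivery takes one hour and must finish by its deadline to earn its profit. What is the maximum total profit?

Take jobs in profit order; each goes to the latest open slot no later than its deadline.
Profit order: F=50 E=38 C=28 G=25 A=21 D=15 B=11
Assign: F→slot 1, E→slot 2, C skipped, G skipped, A skipped, D skipped, B skipped.
Slots: [1:F] [2:E]
Profit = 50 + 38 = 88

88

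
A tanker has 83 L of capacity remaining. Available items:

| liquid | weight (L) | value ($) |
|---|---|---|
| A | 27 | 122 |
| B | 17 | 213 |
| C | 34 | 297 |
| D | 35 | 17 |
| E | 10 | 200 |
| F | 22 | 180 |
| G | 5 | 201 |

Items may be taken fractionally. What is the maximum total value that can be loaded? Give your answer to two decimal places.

1050.09

Sort by value per unit weight and fill in that order.
Order: G (201/5=40.20) > E (200/10=20.00) > B (213/17=12.53) > C (297/34=8.74) > F (180/22=8.18) > A (122/27=4.52) > D (17/35=0.49)
Fill: take G (5 @ 201) → take E (10 @ 200) → take B (17 @ 213) → take C (34 @ 297) → take 17/22 of F → 139.09; 83/83 used.
Total value = 1050.09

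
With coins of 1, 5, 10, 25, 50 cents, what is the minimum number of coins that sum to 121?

5

121 = 2×50 + 2×10 + 1×1
Total coins = 2 + 2 + 1 = 5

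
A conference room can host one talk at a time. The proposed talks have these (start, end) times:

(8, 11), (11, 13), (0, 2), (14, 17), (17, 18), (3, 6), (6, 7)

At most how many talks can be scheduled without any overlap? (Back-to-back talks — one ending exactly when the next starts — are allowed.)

Greedy by earliest finish: after sorting by end time, pick each interval compatible with the last pick.
Sorted by end: (0,2)  (3,6)  (6,7)  (8,11)  (11,13)  (14,17)  (17,18)
take (0,2); take (3,6); take (6,7); take (8,11); take (11,13); take (14,17); take (17,18).
Selected 7 talks.

7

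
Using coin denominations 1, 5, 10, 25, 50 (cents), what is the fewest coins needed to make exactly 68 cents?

Greedy: take as many of the largest coin as possible, then repeat with the remainder.
68 = 1×50 + 1×10 + 1×5 + 3×1
Total coins = 1 + 1 + 1 + 3 = 6

6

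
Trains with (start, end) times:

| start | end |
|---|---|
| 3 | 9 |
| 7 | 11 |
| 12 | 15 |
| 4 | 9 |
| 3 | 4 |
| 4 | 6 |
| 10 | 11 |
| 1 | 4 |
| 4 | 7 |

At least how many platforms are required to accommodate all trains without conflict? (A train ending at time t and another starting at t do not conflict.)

starts: [1, 3, 3, 4, 4, 4, 7, 10, 12]
ends:   [4, 4, 6, 7, 9, 9, 11, 11, 15]
s1→1 s3→2 s3→3 e4→2 e4→1 s4→2 s4→3 s4→4  — peak 4.

4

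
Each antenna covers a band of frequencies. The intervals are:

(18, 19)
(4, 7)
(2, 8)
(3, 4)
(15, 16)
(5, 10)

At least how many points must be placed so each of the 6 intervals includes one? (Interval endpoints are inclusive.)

4

Process intervals by earliest right end; each time one isn't hit yet, stab at its right endpoint.
By right end: [3,4]  [4,7]  [2,8]  [5,10]  [15,16]  [18,19]
[3,4] uncovered → point at 4; [5,10] uncovered → point at 10; [15,16] uncovered → point at 16; [18,19] uncovered → point at 19.
Points: 4, 10, 16, 19 (4 total).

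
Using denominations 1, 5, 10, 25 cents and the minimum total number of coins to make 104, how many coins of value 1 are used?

4

104 − 4×25→4 − 4×1→0
Count of 1: 4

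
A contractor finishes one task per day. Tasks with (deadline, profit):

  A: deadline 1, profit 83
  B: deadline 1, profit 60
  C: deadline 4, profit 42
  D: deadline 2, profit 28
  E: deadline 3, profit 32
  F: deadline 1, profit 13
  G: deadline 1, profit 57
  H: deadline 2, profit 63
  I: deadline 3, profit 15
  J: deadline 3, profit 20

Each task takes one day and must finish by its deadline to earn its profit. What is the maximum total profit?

220

Take jobs in profit order; each goes to the latest open slot no later than its deadline.
By profit: A(d1,83), H(d2,63), B(d1,60), G(d1,57), C(d4,42), E(d3,32), D(d2,28), J(d3,20), I(d3,15), F(d1,13)
A→slot 1; H→slot 2; B skipped; G skipped; C→slot 4; E→slot 3; D skipped; J skipped; I skipped; F skipped.
Profit = 83 + 63 + 32 + 42 = 220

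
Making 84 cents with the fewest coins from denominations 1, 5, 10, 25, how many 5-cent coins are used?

1

84 − 3×25→9 − 1×5→4 − 4×1→0
Count of 5: 1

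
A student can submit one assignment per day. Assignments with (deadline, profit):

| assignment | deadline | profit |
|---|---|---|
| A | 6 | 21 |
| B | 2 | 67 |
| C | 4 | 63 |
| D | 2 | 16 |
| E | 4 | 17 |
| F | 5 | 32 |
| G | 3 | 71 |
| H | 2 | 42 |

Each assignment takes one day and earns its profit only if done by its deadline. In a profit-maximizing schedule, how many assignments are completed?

6

Sort by profit descending; place each in the latest free slot ≤ its deadline.
Profit order: G=71 B=67 C=63 H=42 F=32 A=21 E=17 D=16
Assign: G→slot 3, B→slot 2, C→slot 4, H→slot 1, F→slot 5, A→slot 6, E skipped, D skipped.
Slots: [1:H] [2:B] [3:G] [4:C] [5:F] [6:A]
6 of 8 scheduled.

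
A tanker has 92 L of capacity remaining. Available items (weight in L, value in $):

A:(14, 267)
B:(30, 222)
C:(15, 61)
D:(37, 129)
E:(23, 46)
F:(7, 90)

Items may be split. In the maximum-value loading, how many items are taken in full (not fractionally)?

Order: A (267/14=19.07) > F (90/7=12.86) > B (222/30=7.40) > C (61/15=4.07) > D (129/37=3.49) > E (46/23=2.00)
Fill: take A (14 @ 267) → take F (7 @ 90) → take B (30 @ 222) → take C (15 @ 61) → take 26/37 of D → 90.65; 92/92 used.
4 item(s) taken whole; one partial (take 26/37 of D).

4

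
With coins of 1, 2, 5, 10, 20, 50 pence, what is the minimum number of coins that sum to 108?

5

Greedy: take as many of the largest coin as possible, then repeat with the remainder.
108 − 2×50→8 − 1×5→3 − 1×2→1 − 1×1→0
Total coins = 2 + 1 + 1 + 1 = 5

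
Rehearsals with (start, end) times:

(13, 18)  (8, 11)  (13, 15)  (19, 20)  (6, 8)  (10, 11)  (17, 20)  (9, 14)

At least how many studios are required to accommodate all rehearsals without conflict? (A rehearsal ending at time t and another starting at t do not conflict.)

Events (time:±→running): 6:+→1 8:-→0 8:+→1 9:+→2 10:+→3 … peak 3.

3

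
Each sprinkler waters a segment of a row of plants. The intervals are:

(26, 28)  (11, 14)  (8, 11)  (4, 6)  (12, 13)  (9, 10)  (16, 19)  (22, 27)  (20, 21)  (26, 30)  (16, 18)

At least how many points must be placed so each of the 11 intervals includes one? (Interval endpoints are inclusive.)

Process intervals by earliest right end; each time one isn't hit yet, stab at its right endpoint.
Sorted: [4,6] [9,10] [8,11] [12,13] [11,14] [16,18] [16,19] [20,21] [22,27] [26,28] [26,30]
{[4,6]} hit by 6; {[9,10],[8,11]} hit by 10; {[12,13],[11,14]} hit by 13; {[16,18],[16,19]} hit by 18; {[20,21]} hit by 21; {[22,27],[26,28],[26,30]} hit by 27.
Points: 6, 10, 13, 18, 21, 27 (6 total).

6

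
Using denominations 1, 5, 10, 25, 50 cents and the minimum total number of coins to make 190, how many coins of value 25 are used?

1

Greedy: take as many of the largest coin as possible, then repeat with the remainder.
190 − 3×50→40 − 1×25→15 − 1×10→5 − 1×5→0
Count of 25: 1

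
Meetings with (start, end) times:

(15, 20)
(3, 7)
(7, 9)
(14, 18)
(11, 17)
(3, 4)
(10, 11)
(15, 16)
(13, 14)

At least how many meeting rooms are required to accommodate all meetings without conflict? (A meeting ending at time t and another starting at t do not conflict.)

4

Events (time:±→running): 3:+→1 3:+→2 4:-→1 7:-→0 7:+→1 9:-→0 10:+→1 11:-→0 11:+→1 13:+→2 14:-→1 14:+→2 15:+→3 15:+→4 … peak 4.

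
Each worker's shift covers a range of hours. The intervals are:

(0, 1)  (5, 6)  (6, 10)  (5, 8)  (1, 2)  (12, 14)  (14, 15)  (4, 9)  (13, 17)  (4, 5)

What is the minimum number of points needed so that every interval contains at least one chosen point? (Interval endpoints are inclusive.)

4

Process intervals by earliest right end; each time one isn't hit yet, stab at its right endpoint.
Sorted: [0,1] [1,2] [4,5] [5,6] [5,8] [4,9] [6,10] [12,14] [14,15] [13,17]
{[0,1],[1,2]} hit by 1; {[4,5],[5,6],[5,8],[4,9]} hit by 5; {[6,10]} hit by 10; {[12,14],[14,15],[13,17]} hit by 14.
Points: 1, 5, 10, 14 (4 total).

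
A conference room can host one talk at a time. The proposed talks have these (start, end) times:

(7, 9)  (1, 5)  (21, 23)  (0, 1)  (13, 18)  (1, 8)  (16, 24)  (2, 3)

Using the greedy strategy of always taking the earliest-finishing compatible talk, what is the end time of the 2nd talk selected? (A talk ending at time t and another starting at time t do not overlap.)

By end time: (0,1), (2,3), (1,5), (1,8), (7,9), (13,18), (21,23), (16,24).
Pick (0,1); next start ≥ 1 → (2,3); next start ≥ 3 → (7,9); next start ≥ 9 → (13,18); next start ≥ 18 → (21,23).
Selected: (0,1) (2,3) (7,9) (13,18) (21,23)

3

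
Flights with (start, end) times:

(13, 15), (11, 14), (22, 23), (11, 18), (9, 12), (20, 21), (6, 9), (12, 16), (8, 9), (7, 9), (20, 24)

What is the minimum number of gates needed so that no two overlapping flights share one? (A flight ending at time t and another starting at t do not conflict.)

The answer is the maximum number of intervals overlapping at any instant.
Events (time:±→running): 6:+→1 7:+→2 8:+→3 9:-→2 9:-→1 9:-→0 9:+→1 11:+→2 11:+→3 12:-→2 12:+→3 13:+→4 … peak 4.

4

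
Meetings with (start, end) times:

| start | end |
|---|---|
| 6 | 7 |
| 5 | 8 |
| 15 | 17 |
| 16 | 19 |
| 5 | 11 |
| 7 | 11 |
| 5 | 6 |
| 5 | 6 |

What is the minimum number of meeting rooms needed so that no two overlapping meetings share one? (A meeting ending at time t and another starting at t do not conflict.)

Events (time:±→running): 5:+→1 5:+→2 5:+→3 5:+→4 … peak 4.

4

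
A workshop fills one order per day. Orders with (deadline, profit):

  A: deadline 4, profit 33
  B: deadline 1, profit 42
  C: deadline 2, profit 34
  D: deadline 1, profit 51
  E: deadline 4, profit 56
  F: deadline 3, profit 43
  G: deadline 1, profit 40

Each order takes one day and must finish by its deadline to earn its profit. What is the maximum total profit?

Profit order: E=56 D=51 F=43 B=42 G=40 C=34 A=33
Assign: E→slot 4, D→slot 1, F→slot 3, B skipped, G skipped, C→slot 2, A skipped.
Slots: [1:D] [2:C] [3:F] [4:E]
Profit = 51 + 34 + 43 + 56 = 184

184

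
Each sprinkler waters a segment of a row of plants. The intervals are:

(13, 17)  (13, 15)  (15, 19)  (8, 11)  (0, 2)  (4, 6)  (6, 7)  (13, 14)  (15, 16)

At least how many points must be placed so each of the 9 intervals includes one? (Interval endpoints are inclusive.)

5

Process intervals by earliest right end; each time one isn't hit yet, stab at its right endpoint.
Sorted: [0,2] [4,6] [6,7] [8,11] [13,14] [13,15] [15,16] [13,17] [15,19]
{[0,2]} hit by 2; {[4,6],[6,7]} hit by 6; {[8,11]} hit by 11; {[13,14],[13,15]} hit by 14; {[15,16],[13,17],[15,19]} hit by 16.
Points: 2, 6, 11, 14, 16 (5 total).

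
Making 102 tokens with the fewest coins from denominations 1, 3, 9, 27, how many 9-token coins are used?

102 = 3×27 + 2×9 + 1×3
Count of 9: 2

2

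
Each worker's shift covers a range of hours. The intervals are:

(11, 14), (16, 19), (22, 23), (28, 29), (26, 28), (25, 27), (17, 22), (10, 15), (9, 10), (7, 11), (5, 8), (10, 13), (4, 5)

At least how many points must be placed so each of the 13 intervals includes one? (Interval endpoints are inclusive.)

By right end: [4,5]  [5,8]  [9,10]  [7,11]  [10,13]  [11,14]  [10,15]  [16,19]  [17,22]  [22,23]  [25,27]  [26,28]  [28,29]
[4,5] uncovered → point at 5; [9,10] uncovered → point at 10; [11,14] uncovered → point at 14; [16,19] uncovered → point at 19; [22,23] uncovered → point at 23; [25,27] uncovered → point at 27; [28,29] uncovered → point at 29.
Points: 5, 10, 14, 19, 23, 27, 29 (7 total).

7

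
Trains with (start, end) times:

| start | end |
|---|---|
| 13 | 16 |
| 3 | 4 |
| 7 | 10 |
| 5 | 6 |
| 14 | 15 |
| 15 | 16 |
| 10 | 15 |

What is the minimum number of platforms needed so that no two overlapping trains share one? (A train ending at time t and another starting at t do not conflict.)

Events (time:±→running): 3:+→1 4:-→0 5:+→1 6:-→0 7:+→1 10:-→0 10:+→1 13:+→2 14:+→3 … peak 3.

3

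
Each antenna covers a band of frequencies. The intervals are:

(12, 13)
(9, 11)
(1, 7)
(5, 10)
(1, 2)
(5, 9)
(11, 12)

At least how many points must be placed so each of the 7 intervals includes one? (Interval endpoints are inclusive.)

Process intervals by earliest right end; each time one isn't hit yet, stab at its right endpoint.
Sorted: [1,2] [1,7] [5,9] [5,10] [9,11] [11,12] [12,13]
{[1,2],[1,7]} hit by 2; {[5,9],[5,10],[9,11]} hit by 9; {[11,12],[12,13]} hit by 12.
Points: 2, 9, 12 (3 total).

3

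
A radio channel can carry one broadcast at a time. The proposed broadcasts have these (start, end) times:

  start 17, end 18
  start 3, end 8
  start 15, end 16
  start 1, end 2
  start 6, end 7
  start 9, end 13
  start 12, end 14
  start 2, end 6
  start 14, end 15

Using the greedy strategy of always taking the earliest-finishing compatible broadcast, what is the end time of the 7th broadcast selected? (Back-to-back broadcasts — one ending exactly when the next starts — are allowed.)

18

Greedy by earliest finish: after sorting by end time, pick each interval compatible with the last pick.
Sorted by end: (1,2)  (2,6)  (6,7)  (3,8)  (9,13)  (12,14)  (14,15)  (15,16)  (17,18)
take (1,2); take (2,6); take (6,7); take (9,13); take (14,15); take (15,16); take (17,18).
Selected: (1,2) (2,6) (6,7) (9,13) (14,15) (15,16) (17,18)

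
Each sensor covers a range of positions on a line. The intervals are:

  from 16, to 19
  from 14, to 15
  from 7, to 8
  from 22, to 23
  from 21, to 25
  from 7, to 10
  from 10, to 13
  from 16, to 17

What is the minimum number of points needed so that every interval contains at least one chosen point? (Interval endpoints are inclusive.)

5

Sort by right endpoint; whenever an interval is uncovered, place a point at its right end.
Sorted: [7,8] [7,10] [10,13] [14,15] [16,17] [16,19] [22,23] [21,25]
{[7,8],[7,10]} hit by 8; {[10,13]} hit by 13; {[14,15]} hit by 15; {[16,17],[16,19]} hit by 17; {[22,23],[21,25]} hit by 23.
Points: 8, 13, 15, 17, 23 (5 total).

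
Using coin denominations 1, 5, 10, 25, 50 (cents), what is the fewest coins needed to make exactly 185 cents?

5

Greedy: take as many of the largest coin as possible, then repeat with the remainder.
185 = 3×50 + 1×25 + 1×10
Total coins = 3 + 1 + 1 = 5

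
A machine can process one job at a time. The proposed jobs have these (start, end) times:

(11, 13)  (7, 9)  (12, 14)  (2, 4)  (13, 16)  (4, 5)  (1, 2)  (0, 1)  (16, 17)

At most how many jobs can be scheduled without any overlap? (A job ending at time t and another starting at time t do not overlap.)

Sorted by end: (0,1)  (1,2)  (2,4)  (4,5)  (7,9)  (11,13)  (12,14)  (13,16)  (16,17)
take (0,1); take (1,2); take (2,4); take (4,5); take (7,9); take (11,13); take (13,16); take (16,17).
Selected 8 jobs.

8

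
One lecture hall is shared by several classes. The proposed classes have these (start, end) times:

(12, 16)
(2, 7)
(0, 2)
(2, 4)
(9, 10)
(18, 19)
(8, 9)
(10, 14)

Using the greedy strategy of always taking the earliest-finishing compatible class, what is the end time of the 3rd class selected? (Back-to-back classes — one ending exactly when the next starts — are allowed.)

9

Order by finish time; keep every interval that doesn't clash with the previous kept one.
Sorted by end: (0,2)  (2,4)  (2,7)  (8,9)  (9,10)  (10,14)  (12,16)  (18,19)
take (0,2); take (2,4); skip (2,7); take (8,9); take (9,10); take (10,14); take (18,19).
Selected: (0,2) (2,4) (8,9) (9,10) (10,14) (18,19)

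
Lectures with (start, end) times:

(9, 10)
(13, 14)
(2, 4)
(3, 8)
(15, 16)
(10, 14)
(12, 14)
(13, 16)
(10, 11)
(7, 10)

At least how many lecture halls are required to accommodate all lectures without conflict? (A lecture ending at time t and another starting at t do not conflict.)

starts: [2, 3, 7, 9, 10, 10, 12, 13, 13, 15]
ends:   [4, 8, 10, 10, 11, 14, 14, 14, 16, 16]
s2→1 s3→2 e4→1 s7→2 e8→1 s9→2 e10→1 e10→0 s10→1 s10→2 e11→1 s12→2 s13→3 s13→4  — peak 4.

4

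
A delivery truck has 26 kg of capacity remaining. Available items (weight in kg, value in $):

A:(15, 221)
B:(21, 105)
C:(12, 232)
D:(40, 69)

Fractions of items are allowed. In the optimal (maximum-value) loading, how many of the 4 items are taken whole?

1

Order: C (232/12=19.33) > A (221/15=14.73) > B (105/21=5.00) > D (69/40=1.73)
Fill: take C (12 @ 232) → take 14/15 of A → 206.27; 26/26 used.
1 item(s) taken whole; one partial (take 14/15 of A).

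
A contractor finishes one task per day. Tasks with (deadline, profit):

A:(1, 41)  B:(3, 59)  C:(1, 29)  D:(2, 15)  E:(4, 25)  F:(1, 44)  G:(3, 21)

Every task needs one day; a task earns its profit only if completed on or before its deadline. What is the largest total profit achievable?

149

By profit: B(d3,59), F(d1,44), A(d1,41), C(d1,29), E(d4,25), G(d3,21), D(d2,15)
B→slot 3; F→slot 1; A skipped; C skipped; E→slot 4; G→slot 2; D skipped.
Profit = 44 + 21 + 59 + 25 = 149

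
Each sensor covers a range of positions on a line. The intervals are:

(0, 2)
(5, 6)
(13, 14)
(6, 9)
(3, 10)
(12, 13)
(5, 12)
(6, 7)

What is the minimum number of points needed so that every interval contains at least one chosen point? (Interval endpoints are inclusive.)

Process intervals by earliest right end; each time one isn't hit yet, stab at its right endpoint.
Sorted: [0,2] [5,6] [6,7] [6,9] [3,10] [5,12] [12,13] [13,14]
{[0,2]} hit by 2; {[5,6],[6,7],[6,9],[3,10],[5,12]} hit by 6; {[12,13],[13,14]} hit by 13.
Points: 2, 6, 13 (3 total).

3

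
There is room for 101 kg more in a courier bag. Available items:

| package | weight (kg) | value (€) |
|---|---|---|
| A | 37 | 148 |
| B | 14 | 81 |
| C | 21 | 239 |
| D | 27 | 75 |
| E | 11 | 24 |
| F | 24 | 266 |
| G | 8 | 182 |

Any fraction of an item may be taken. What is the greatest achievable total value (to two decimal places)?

Sort by value per unit weight and fill in that order.
Order: G (182/8=22.75) > C (239/21=11.38) > F (266/24=11.08) > B (81/14=5.79) > A (148/37=4.00) > D (75/27=2.78) > E (24/11=2.18)
Fill: take G (8 @ 182) → take C (21 @ 239) → take F (24 @ 266) → take B (14 @ 81) → take 34/37 of A → 136.00; 101/101 used.
Total value = 904.00

904.00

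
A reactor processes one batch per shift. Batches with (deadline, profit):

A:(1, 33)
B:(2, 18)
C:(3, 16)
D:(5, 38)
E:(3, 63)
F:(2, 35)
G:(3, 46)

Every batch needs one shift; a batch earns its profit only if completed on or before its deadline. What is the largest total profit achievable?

182

By profit: E(d3,63), G(d3,46), D(d5,38), F(d2,35), A(d1,33), B(d2,18), C(d3,16)
E→slot 3; G→slot 2; D→slot 5; F→slot 1; A skipped; B skipped; C skipped.
Profit = 35 + 46 + 63 + 38 = 182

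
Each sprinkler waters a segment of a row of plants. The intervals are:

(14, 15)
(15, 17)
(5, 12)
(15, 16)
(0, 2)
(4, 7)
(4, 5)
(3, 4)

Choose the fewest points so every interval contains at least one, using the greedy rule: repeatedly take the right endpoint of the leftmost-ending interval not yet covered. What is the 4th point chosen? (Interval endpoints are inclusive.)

15

Process intervals by earliest right end; each time one isn't hit yet, stab at its right endpoint.
Sorted: [0,2] [3,4] [4,5] [4,7] [5,12] [14,15] [15,16] [15,17]
{[0,2]} hit by 2; {[3,4],[4,5],[4,7]} hit by 4; {[5,12]} hit by 12; {[14,15],[15,16],[15,17]} hit by 15.
Points: 2, 4, 12, 15 (4 total).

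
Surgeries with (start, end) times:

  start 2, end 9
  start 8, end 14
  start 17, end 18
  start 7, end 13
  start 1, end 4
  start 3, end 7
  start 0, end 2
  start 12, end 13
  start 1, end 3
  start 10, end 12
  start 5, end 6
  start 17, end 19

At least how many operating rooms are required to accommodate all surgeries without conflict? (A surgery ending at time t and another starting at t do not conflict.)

3

Count concurrent intervals with a sweep; the peak is the room count.
starts: [0, 1, 1, 2, 3, 5, 7, 8, 10, 12, 17, 17]
ends:   [2, 3, 4, 6, 7, 9, 12, 13, 13, 14, 18, 19]
s0→1 s1→2 s1→3  — peak 3.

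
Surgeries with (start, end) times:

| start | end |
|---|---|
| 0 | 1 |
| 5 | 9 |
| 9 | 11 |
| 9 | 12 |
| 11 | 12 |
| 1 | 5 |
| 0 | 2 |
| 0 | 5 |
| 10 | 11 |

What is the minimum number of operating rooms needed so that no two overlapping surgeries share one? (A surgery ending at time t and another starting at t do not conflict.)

3

The answer is the maximum number of intervals overlapping at any instant.
starts: [0, 0, 0, 1, 5, 9, 9, 10, 11]
ends:   [1, 2, 5, 5, 9, 11, 11, 12, 12]
s0→1 s0→2 s0→3  — peak 3.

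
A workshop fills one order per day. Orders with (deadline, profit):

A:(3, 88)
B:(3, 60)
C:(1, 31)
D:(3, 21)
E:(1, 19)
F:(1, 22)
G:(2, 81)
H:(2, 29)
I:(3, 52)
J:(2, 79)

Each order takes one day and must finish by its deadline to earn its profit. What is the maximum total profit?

Profit order: A=88 G=81 J=79 B=60 I=52 C=31 H=29 F=22 D=21 E=19
Assign: A→slot 3, G→slot 2, J→slot 1, B skipped, I skipped, C skipped, H skipped, F skipped, D skipped, E skipped.
Slots: [1:J] [2:G] [3:A]
Profit = 79 + 81 + 88 = 248

248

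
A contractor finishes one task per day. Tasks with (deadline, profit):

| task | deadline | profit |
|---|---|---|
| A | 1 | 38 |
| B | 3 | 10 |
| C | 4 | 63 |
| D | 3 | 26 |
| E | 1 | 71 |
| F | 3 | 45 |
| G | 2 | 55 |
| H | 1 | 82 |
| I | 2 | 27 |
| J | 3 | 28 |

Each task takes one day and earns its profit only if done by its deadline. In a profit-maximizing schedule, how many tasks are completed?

Take jobs in profit order; each goes to the latest open slot no later than its deadline.
By profit: H(d1,82), E(d1,71), C(d4,63), G(d2,55), F(d3,45), A(d1,38), J(d3,28), I(d2,27), D(d3,26), B(d3,10)
H→slot 1; E skipped; C→slot 4; G→slot 2; F→slot 3; A skipped; J skipped; I skipped; D skipped; B skipped.
4 of 10 scheduled.

4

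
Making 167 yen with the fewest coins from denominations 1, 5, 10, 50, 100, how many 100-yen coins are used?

1

Greedy: take as many of the largest coin as possible, then repeat with the remainder.
167 − 1×100→67 − 1×50→17 − 1×10→7 − 1×5→2 − 2×1→0
Count of 100: 1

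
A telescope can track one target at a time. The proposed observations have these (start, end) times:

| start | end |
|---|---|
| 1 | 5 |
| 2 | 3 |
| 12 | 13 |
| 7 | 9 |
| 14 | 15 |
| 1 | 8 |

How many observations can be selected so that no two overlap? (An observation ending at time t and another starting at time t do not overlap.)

4

Order by finish time; keep every interval that doesn't clash with the previous kept one.
By end time: (2,3), (1,5), (1,8), (7,9), (12,13), (14,15).
Pick (2,3); next start ≥ 3 → (7,9); next start ≥ 9 → (12,13); next start ≥ 13 → (14,15).
Selected 4 observations.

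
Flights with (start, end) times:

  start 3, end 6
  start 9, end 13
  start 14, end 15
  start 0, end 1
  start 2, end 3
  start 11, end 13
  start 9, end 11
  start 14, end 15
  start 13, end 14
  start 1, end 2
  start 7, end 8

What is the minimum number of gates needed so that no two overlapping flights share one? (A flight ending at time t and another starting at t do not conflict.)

2

Count concurrent intervals with a sweep; the peak is the room count.
starts: [0, 1, 2, 3, 7, 9, 9, 11, 13, 14, 14]
ends:   [1, 2, 3, 6, 8, 11, 13, 13, 14, 15, 15]
s0→1 e1→0 s1→1 e2→0 s2→1 e3→0 s3→1 e6→0 s7→1 e8→0 s9→1 s9→2  — peak 2.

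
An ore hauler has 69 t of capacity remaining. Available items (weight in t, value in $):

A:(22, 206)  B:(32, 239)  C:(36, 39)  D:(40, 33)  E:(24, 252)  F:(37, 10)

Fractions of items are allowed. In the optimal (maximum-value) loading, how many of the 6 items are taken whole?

2

Order: E (252/24=10.50) > A (206/22=9.36) > B (239/32=7.47) > C (39/36=1.08) > D (33/40=0.82) > F (10/37=0.27)
Fill: take E (24 @ 252) → take A (22 @ 206) → take 23/32 of B → 171.78; 69/69 used.
2 item(s) taken whole; one partial (take 23/32 of B).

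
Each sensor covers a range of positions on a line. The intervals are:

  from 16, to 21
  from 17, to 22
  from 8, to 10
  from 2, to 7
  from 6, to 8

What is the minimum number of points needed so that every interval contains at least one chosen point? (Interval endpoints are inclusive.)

3

Sorted: [2,7] [6,8] [8,10] [16,21] [17,22]
{[2,7],[6,8]} hit by 7; {[8,10]} hit by 10; {[16,21],[17,22]} hit by 21.
Points: 7, 10, 21 (3 total).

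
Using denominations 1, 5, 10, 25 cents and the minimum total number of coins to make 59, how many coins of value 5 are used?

Use the largest denomination that fits, subtract, and repeat.
59 − 2×25→9 − 1×5→4 − 4×1→0
Count of 5: 1

1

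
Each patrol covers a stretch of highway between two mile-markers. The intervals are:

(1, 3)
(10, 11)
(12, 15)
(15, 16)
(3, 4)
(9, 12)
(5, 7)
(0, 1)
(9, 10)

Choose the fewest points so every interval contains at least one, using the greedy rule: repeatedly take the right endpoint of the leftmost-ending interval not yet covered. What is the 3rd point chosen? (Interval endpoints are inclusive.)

By right end: [0,1]  [1,3]  [3,4]  [5,7]  [9,10]  [10,11]  [9,12]  [12,15]  [15,16]
[0,1] uncovered → point at 1; [3,4] uncovered → point at 4; [5,7] uncovered → point at 7; [9,10] uncovered → point at 10; [12,15] uncovered → point at 15.
Points: 1, 4, 7, 10, 15 (5 total).

7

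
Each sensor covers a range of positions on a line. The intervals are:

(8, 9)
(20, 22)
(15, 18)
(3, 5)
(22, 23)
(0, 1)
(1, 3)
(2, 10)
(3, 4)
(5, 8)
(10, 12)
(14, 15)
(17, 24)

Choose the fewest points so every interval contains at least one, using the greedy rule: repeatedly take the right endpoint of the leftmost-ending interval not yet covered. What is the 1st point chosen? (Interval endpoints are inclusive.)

By right end: [0,1]  [1,3]  [3,4]  [3,5]  [5,8]  [8,9]  [2,10]  [10,12]  [14,15]  [15,18]  [20,22]  [22,23]  [17,24]
[0,1] uncovered → point at 1; [3,4] uncovered → point at 4; [5,8] uncovered → point at 8; [10,12] uncovered → point at 12; [14,15] uncovered → point at 15; [20,22] uncovered → point at 22.
Points: 1, 4, 8, 12, 15, 22 (6 total).

1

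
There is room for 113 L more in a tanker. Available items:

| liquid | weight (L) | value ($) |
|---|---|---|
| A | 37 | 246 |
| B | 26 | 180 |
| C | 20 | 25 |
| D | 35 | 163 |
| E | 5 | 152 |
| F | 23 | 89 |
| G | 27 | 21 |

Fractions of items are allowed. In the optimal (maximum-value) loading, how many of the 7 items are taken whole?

4

Ratios (sorted): E 30.40, B 6.92, A 6.65, D 4.66, F 3.87, C 1.25, G 0.78
take E (5 @ 152); take B (26 @ 180); take A (37 @ 246); take D (35 @ 163); take 10/23 of F → 38.70. Capacity used 113/113.
4 item(s) taken whole; one partial (take 10/23 of F).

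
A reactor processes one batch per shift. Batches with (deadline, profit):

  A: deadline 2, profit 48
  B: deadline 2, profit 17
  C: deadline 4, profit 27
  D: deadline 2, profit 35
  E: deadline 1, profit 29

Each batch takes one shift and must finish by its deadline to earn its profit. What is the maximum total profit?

By profit: A(d2,48), D(d2,35), E(d1,29), C(d4,27), B(d2,17)
A→slot 2; D→slot 1; E skipped; C→slot 4; B skipped.
Profit = 35 + 48 + 27 = 110

110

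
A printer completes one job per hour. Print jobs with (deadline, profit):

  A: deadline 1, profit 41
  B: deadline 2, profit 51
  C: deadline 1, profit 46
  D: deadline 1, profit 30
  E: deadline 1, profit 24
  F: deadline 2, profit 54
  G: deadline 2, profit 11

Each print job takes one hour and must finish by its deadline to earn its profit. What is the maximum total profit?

Sort by profit descending; place each in the latest free slot ≤ its deadline.
Profit order: F=54 B=51 C=46 A=41 D=30 E=24 G=11
Assign: F→slot 2, B→slot 1, C skipped, A skipped, D skipped, E skipped, G skipped.
Slots: [1:B] [2:F]
Profit = 51 + 54 = 105

105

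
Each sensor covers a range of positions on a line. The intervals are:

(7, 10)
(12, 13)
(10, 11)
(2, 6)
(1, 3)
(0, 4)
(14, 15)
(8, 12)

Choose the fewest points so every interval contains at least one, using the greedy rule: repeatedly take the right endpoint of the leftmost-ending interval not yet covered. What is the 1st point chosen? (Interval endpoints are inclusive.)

3

By right end: [1,3]  [0,4]  [2,6]  [7,10]  [10,11]  [8,12]  [12,13]  [14,15]
[1,3] uncovered → point at 3; [7,10] uncovered → point at 10; [12,13] uncovered → point at 13; [14,15] uncovered → point at 15.
Points: 3, 10, 13, 15 (4 total).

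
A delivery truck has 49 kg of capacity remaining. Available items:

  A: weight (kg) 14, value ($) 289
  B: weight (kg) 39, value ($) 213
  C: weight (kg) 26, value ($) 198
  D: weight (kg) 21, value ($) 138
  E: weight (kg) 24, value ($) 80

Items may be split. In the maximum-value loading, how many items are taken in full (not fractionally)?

Greedy by value/weight ratio, highest first.
Ratios (sorted): A 20.64, C 7.62, D 6.57, B 5.46, E 3.33
take A (14 @ 289); take C (26 @ 198); take 9/21 of D → 59.14. Capacity used 49/49.
2 item(s) taken whole; one partial (take 9/21 of D).

2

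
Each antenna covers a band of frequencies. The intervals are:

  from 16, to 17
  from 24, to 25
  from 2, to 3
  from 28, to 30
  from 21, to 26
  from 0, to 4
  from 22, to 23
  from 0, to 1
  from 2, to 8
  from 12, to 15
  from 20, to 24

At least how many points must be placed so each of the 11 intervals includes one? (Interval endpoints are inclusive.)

By right end: [0,1]  [2,3]  [0,4]  [2,8]  [12,15]  [16,17]  [22,23]  [20,24]  [24,25]  [21,26]  [28,30]
[0,1] uncovered → point at 1; [2,3] uncovered → point at 3; [12,15] uncovered → point at 15; [16,17] uncovered → point at 17; [22,23] uncovered → point at 23; [24,25] uncovered → point at 25; [28,30] uncovered → point at 30.
Points: 1, 3, 15, 17, 23, 25, 30 (7 total).

7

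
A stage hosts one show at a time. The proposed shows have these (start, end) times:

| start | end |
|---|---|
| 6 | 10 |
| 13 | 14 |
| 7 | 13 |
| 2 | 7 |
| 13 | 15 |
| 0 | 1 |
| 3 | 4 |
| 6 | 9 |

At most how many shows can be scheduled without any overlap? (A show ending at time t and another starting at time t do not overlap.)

4

By end time: (0,1), (3,4), (2,7), (6,9), (6,10), (7,13), (13,14), (13,15).
Pick (0,1); next start ≥ 1 → (3,4); next start ≥ 4 → (6,9); next start ≥ 9 → (13,14).
Selected 4 shows.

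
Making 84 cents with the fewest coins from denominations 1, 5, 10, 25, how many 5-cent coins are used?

84 = 3×25 + 1×5 + 4×1
Count of 5: 1

1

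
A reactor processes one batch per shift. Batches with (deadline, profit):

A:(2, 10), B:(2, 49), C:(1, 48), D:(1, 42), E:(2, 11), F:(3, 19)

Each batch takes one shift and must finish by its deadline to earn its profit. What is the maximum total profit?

By profit: B(d2,49), C(d1,48), D(d1,42), F(d3,19), E(d2,11), A(d2,10)
B→slot 2; C→slot 1; D skipped; F→slot 3; E skipped; A skipped.
Profit = 48 + 49 + 19 = 116

116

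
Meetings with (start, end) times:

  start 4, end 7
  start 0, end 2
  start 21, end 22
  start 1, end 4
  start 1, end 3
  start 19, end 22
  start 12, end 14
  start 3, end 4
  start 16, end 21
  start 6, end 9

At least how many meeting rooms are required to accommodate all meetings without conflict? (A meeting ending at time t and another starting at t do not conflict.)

3

The answer is the maximum number of intervals overlapping at any instant.
Events (time:±→running): 0:+→1 1:+→2 1:+→3 … peak 3.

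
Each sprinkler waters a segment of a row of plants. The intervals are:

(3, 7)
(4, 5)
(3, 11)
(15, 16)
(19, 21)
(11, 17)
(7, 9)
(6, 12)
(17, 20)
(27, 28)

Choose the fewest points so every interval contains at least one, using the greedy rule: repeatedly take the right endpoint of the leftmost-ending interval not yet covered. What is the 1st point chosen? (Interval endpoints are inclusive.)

5

By right end: [4,5]  [3,7]  [7,9]  [3,11]  [6,12]  [15,16]  [11,17]  [17,20]  [19,21]  [27,28]
[4,5] uncovered → point at 5; [7,9] uncovered → point at 9; [15,16] uncovered → point at 16; [17,20] uncovered → point at 20; [27,28] uncovered → point at 28.
Points: 5, 9, 16, 20, 28 (5 total).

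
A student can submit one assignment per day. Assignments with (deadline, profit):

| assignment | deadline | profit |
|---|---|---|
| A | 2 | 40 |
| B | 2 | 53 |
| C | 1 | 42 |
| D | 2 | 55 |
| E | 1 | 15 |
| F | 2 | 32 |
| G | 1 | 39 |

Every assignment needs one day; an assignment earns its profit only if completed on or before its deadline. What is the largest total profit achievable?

108

Profit order: D=55 B=53 C=42 A=40 G=39 F=32 E=15
Assign: D→slot 2, B→slot 1, C skipped, A skipped, G skipped, F skipped, E skipped.
Slots: [1:B] [2:D]
Profit = 53 + 55 = 108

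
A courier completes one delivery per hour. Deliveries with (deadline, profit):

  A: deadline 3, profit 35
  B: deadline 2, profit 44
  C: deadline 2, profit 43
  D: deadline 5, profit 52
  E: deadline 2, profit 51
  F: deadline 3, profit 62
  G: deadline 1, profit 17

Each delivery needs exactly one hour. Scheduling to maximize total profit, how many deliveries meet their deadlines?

4

Take jobs in profit order; each goes to the latest open slot no later than its deadline.
Profit order: F=62 D=52 E=51 B=44 C=43 A=35 G=17
Assign: F→slot 3, D→slot 5, E→slot 2, B→slot 1, C skipped, A skipped, G skipped.
Slots: [1:B] [2:E] [3:F] [5:D]
4 of 7 scheduled.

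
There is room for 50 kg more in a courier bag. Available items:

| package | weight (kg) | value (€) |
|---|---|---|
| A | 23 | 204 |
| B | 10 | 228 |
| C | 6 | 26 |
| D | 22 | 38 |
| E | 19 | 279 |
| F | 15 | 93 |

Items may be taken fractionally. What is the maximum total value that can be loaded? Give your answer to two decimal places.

693.26

Greedy by value/weight ratio, highest first.
Ratios (sorted): B 22.80, E 14.68, A 8.87, F 6.20, C 4.33, D 1.73
take B (10 @ 228); take E (19 @ 279); take 21/23 of A → 186.26. Capacity used 50/50.
Total value = 693.26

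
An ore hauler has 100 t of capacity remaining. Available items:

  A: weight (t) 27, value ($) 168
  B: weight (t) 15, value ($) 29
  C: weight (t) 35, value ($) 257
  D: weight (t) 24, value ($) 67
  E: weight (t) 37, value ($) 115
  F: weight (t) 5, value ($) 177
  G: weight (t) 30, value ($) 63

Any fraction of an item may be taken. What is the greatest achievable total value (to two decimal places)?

704.57

Sort by value per unit weight and fill in that order.
Ratios (sorted): F 35.40, C 7.34, A 6.22, E 3.11, D 2.79, G 2.10, B 1.93
take F (5 @ 177); take C (35 @ 257); take A (27 @ 168); take 33/37 of E → 102.57. Capacity used 100/100.
Total value = 704.57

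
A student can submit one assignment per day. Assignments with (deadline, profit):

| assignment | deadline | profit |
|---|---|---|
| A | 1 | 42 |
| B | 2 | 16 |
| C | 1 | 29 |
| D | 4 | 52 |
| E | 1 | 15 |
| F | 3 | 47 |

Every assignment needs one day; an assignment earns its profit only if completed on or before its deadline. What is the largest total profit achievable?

157

Sort by profit descending; place each in the latest free slot ≤ its deadline.
Profit order: D=52 F=47 A=42 C=29 B=16 E=15
Assign: D→slot 4, F→slot 3, A→slot 1, C skipped, B→slot 2, E skipped.
Slots: [1:A] [2:B] [3:F] [4:D]
Profit = 42 + 16 + 47 + 52 = 157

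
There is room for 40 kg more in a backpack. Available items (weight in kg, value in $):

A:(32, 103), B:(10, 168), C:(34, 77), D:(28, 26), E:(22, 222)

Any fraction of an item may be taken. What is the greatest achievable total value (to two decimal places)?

Sort by value per unit weight and fill in that order.
Ratios (sorted): B 16.80, E 10.09, A 3.22, C 2.26, D 0.93
take B (10 @ 168); take E (22 @ 222); take 8/32 of A → 25.75. Capacity used 40/40.
Total value = 415.75

415.75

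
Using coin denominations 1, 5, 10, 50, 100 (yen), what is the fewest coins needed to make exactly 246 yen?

8

Greedy: take as many of the largest coin as possible, then repeat with the remainder.
246 = 2×100 + 4×10 + 1×5 + 1×1
Total coins = 2 + 4 + 1 + 1 = 8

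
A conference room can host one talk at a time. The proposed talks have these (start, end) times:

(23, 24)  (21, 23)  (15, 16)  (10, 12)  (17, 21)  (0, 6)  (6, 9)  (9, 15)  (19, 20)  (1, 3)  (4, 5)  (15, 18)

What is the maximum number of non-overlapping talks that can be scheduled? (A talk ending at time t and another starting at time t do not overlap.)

Sorted by end: (1,3)  (4,5)  (0,6)  (6,9)  (10,12)  (9,15)  (15,16)  (15,18)  (19,20)  (17,21)  (21,23)  (23,24)
take (1,3); take (4,5); skip (0,6); take (6,9); take (10,12); take (15,16); take (19,20); skip (17,21); take (21,23); take (23,24).
Selected 8 talks.

8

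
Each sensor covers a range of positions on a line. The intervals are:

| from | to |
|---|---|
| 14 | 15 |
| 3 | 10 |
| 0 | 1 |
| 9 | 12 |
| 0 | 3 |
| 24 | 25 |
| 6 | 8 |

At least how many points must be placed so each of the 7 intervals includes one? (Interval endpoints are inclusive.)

5

Sort by right endpoint; whenever an interval is uncovered, place a point at its right end.
By right end: [0,1]  [0,3]  [6,8]  [3,10]  [9,12]  [14,15]  [24,25]
[0,1] uncovered → point at 1; [6,8] uncovered → point at 8; [9,12] uncovered → point at 12; [14,15] uncovered → point at 15; [24,25] uncovered → point at 25.
Points: 1, 8, 12, 15, 25 (5 total).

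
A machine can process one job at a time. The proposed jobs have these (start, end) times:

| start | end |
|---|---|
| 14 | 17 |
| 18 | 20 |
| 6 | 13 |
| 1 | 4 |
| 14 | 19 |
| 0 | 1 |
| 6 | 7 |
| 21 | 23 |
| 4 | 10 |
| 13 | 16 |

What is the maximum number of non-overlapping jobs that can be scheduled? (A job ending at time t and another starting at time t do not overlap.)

By end time: (0,1), (1,4), (6,7), (4,10), (6,13), (13,16), (14,17), (14,19), (18,20), (21,23).
Pick (0,1); next start ≥ 1 → (1,4); next start ≥ 4 → (6,7); next start ≥ 7 → (13,16); next start ≥ 16 → (18,20); next start ≥ 20 → (21,23).
Selected 6 jobs.

6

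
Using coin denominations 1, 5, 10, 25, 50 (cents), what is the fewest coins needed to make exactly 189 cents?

189 − 3×50→39 − 1×25→14 − 1×10→4 − 4×1→0
Total coins = 3 + 1 + 1 + 4 = 9

9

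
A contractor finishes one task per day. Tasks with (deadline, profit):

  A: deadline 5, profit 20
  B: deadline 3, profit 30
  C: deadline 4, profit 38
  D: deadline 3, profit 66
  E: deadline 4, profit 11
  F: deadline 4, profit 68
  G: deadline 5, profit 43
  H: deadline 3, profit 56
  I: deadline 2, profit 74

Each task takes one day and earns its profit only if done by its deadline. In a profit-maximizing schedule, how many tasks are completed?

5

Sort by profit descending; place each in the latest free slot ≤ its deadline.
Profit order: I=74 F=68 D=66 H=56 G=43 C=38 B=30 A=20 E=11
Assign: I→slot 2, F→slot 4, D→slot 3, H→slot 1, G→slot 5, C skipped, B skipped, A skipped, E skipped.
Slots: [1:H] [2:I] [3:D] [4:F] [5:G]
5 of 9 scheduled.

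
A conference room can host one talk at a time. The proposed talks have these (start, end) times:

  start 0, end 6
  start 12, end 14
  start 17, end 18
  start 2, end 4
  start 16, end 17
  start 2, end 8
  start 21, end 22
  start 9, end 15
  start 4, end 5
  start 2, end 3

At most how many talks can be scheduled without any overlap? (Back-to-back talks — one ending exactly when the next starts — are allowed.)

Sorted by end: (2,3)  (2,4)  (4,5)  (0,6)  (2,8)  (12,14)  (9,15)  (16,17)  (17,18)  (21,22)
take (2,3); take (4,5); skip (2,8); take (12,14); take (16,17); take (17,18); take (21,22).
Selected 6 talks.

6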